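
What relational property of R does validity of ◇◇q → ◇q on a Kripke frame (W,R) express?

Replacing q by ¬q and contraposing gives the equivalent schema □q → □□q.
Suppose □q→□□q is valid. Take Rxy, Ryz and set V(q)={w : Rxw}. Then □q at x, so □□q at x, so □q at y, so q at z, i.e. Rxz.
Conversely, any frame satisfying ∀x ∀y ∀z (Rxy ∧ Ryz → Rxz) validates the schema.
So the correspondent is transitivity.

transitivity: ∀x ∀y ∀z (Rxy ∧ Ryz → Rxz)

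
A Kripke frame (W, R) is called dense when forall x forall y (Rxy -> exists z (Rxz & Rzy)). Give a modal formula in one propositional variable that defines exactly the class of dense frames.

□□ψ → □ψ

A defining formula is □□ψ → □ψ (the C4 axiom).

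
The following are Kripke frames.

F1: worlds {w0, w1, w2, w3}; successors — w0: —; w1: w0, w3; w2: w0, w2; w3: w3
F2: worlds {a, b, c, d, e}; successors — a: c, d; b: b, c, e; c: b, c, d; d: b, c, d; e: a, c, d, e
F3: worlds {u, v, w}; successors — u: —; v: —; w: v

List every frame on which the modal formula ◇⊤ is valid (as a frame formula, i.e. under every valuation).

Frame correspondent (Sahlqvist): ∀x ∃y Rxy — i.e. seriality.
F1: fails — world w0 has no successor.
F2: satisfies the condition.
F3: fails — world u has no successor.
Valid on: F2.

F2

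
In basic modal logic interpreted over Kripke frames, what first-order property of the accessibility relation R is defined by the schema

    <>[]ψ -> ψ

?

symmetry

This is frame-equivalent to ψ → □◇ψ (substitute ¬ψ for ψ and contrapose).
Suppose ψ→□◇ψ is valid. Take Rxy and set V(ψ)={x}. Then ψ at x, so □◇ψ at x, so ◇ψ at y, so some z with Ryz has ψ; z=x, i.e. Ryx.
Conversely, any frame satisfying forall x forall y (Rxy -> Ryx) validates the schema.
So the correspondent is symmetry.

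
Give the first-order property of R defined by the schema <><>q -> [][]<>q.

This is a Sahlqvist (Geach-type) schema ◇^2□^0q → □^2◇^1q.
Minimal-valuation argument: fix x; take any y with xR^2y and any z with xR^2z. Set V(q) to the set of worlds R-reachable from y in exactly 0 steps. Then □^0q holds at y, so the antecedent holds at x; validity forces ◇^1q at z, giving a w with zR^1w and yR^0w.
First-order correspondent: forall x forall y forall z ((x R^2 y & x R^2 z) -> exists w (y = w & zRw)).

forall x forall y forall z ((x R^2 y & x R^2 z) -> exists w (y = w & zRw))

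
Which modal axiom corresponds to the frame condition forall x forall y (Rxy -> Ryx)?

A defining formula is ψ → □◇ψ (the B axiom).
Suppose ψ→□◇ψ is valid. Take Rxy and set V(ψ)={x}. Then ψ at x, so □◇ψ at x, so ◇ψ at y, so some z with Ryz has ψ; z=x, i.e. Ryx.

ψ → □◇ψ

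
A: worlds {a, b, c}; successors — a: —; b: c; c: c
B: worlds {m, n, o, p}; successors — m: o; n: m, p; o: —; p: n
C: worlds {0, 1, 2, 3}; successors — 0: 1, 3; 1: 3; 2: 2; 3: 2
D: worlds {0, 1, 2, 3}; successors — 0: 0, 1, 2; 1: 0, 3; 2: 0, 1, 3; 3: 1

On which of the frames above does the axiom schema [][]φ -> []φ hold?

A

Frame correspondent (Sahlqvist): forall x forall y (Rxy -> exists z (Rxz & Rzy)) — i.e. density.
A: condition met.
B: fails — Rnm but no z with Rnz and Rzm.
C: fails — R01 but no z with R0z and Rz1.
D: fails — R31 but no z with R3z and Rz1.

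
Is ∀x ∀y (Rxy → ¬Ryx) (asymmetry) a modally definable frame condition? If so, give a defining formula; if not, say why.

Not definable by any modal formula

Any modally definable frame class is closed under surjective bounded morphisms.
The 3-cycle (worlds a,b,c with a→b→c→a) is asymmetric. Mapping every world to a single reflexive point • is a surjective bounded morphism, and the reflexive point is not asymmetric (R•• but asymmetry requires ¬R••).
So the class is not modally definable.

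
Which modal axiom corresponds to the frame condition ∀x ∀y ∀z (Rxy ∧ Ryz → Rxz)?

□p → □□p

This is transitivity; the standard corresponding axiom is 4: □p → □□p.
Suppose □p→□□p is valid. Take Rxy, Ryz and set V(p)={w : Rxw}. Then □p at x, so □□p at x, so □p at y, so p at z, i.e. Rxz.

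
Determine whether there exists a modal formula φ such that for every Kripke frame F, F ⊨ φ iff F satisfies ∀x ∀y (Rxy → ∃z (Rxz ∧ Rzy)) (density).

This is a Sahlqvist condition; the C4 axiom □□r → □r defines it.
Suppose □□r→□r is valid. Take Rxy and set V(r)={w : xR²w}. Then □□r at x, so □r at x, so r at y, i.e. ∃z(Rxz∧Rzy).

Yes, by □□r → □r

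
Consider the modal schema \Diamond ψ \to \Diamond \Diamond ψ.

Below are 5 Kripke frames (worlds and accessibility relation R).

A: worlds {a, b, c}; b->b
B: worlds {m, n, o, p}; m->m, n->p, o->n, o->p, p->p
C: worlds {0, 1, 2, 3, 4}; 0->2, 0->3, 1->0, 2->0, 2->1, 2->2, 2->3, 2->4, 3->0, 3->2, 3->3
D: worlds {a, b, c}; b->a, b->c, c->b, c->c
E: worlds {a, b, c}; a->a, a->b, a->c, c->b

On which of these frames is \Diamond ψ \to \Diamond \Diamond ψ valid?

A

Frame correspondent (Sahlqvist): \forall x \forall y (xRy \to \exists w (y = w \wedge x R^2 w)) — i.e. a generalized confluence (Geach) condition.
A: holds.
B: fails — oRn but no w with n=w and oR²w.
C: fails — 1R0 but no w with 0=w and 1R²w.
D: fails — bRa but no w with a=w and bR²w.
E: fails — cRb but no w with b=w and cR²w.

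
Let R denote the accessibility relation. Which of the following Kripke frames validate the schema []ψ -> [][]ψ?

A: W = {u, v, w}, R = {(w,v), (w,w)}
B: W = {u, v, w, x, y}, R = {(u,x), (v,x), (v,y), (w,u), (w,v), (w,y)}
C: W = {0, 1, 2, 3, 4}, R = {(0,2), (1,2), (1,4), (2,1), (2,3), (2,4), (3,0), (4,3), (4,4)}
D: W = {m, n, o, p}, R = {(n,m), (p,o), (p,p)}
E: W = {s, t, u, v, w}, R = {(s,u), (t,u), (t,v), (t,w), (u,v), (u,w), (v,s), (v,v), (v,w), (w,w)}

A, D

Frame correspondent (Sahlqvist): forall x forall y forall z (Rxy & Ryz -> Rxz) — i.e. transitivity.
A: ✓.
B: fails — Rwu and Rux but not Rwx.
C: fails — R02 and R23 but not R03.
D: ✓.
E: fails — Ruv and Rvs but not Rus.
Valid on: A, D.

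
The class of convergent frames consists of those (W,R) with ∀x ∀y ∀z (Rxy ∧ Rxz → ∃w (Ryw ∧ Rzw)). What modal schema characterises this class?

A defining formula is ◇□r → □◇r (the .2 axiom).
Suppose ◇□r→□◇r is valid. Take Rxy, Rxz and set V(r)={w : Ryw}. Then □r at y so ◇□r at x, so □◇r at x, so ◇r at z, giving w with Rzw and Ryw.

◇□r → □◇r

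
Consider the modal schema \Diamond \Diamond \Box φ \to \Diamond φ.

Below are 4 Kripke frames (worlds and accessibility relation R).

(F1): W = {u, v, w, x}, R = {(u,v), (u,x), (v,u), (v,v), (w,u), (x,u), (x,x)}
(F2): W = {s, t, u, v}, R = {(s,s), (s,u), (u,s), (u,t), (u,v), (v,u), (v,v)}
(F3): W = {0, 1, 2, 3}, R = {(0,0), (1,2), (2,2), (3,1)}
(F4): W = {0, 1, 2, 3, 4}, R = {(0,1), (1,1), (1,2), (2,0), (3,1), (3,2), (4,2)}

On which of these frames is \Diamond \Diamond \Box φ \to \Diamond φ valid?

(F1)

This is the axiom for a generalized confluence (Geach) condition; its first-order frame correspondent is \forall x \forall y (x R^2 y \to \exists w (yRw \wedge xRw)).
(F1): holds.
(F2): fails — sR²t but no w with tRw and sRw.
(F3): fails — 3R²2 but no w with 2Rw and 3Rw.
(F4): fails — 0R²2 but no w with 2Rw and 0Rw.
Valid on: (F1).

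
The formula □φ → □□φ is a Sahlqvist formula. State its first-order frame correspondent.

Transitivity

Suppose □φ→□□φ is valid. Take Rxy, Ryz and set V(φ)={w : Rxw}. Then □φ at x, so □□φ at x, so □φ at y, so φ at z, i.e. Rxz.
Conversely, any frame satisfying ∀x ∀y ∀z (Rxy ∧ Ryz → Rxz) validates the schema.
Frame condition: ∀x ∀y ∀z (Rxy ∧ Ryz → Rxz).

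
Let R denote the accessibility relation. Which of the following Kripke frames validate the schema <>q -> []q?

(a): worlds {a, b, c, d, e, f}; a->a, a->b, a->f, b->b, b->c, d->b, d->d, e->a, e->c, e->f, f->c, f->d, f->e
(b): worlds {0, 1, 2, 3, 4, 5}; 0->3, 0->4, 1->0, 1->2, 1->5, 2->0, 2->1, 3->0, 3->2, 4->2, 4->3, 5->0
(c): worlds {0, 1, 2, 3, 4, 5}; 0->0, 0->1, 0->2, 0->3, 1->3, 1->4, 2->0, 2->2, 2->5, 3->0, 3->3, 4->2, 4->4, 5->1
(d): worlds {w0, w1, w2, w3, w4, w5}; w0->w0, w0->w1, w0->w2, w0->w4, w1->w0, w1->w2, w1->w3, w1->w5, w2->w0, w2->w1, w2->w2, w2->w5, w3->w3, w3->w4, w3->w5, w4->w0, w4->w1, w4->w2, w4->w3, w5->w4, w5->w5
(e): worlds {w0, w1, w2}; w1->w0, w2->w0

Frame correspondent (Sahlqvist): forall x forall y forall z (Rxy & Rxz -> y = z) — i.e. partial functionality.
(a): fails — a sees both a and b.
(b): fails — 0 sees both 3 and 4.
(c): fails — 0 sees both 0 and 1.
(d): fails — w0 sees both w0 and w1.
(e): ✓.

(e)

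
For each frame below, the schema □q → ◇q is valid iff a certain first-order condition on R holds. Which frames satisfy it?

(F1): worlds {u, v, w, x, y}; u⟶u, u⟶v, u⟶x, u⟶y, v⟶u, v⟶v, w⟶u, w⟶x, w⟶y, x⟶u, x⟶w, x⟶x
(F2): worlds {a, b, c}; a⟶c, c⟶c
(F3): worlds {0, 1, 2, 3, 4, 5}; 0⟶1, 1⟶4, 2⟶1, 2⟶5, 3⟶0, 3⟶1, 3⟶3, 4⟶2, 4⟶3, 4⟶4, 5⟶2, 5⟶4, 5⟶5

This is the axiom for seriality; its first-order frame correspondent is ∀x ∃y Rxy.
(F1): fails — world y has no successor.
(F2): fails — world b has no successor.
(F3): holds.

(F3)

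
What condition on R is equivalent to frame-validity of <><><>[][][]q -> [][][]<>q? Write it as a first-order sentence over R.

forall x forall y forall z ((x R^3 y & x R^3 z) -> exists w (y R^3 w & zRw))

This is a Sahlqvist (Geach-type) schema ◇^3□^3q → □^3◇^1q.
Minimal-valuation argument: fix x; take any y with xR^3y and any z with xR^3z. Set V(q) to the set of worlds R-reachable from y in exactly 3 steps. Then □^3q holds at y, so the antecedent holds at x; validity forces ◇^1q at z, giving a w with zR^1w and yR^3w.
First-order correspondent: forall x forall y forall z ((x R^3 y & x R^3 z) -> exists w (y R^3 w & zRw)).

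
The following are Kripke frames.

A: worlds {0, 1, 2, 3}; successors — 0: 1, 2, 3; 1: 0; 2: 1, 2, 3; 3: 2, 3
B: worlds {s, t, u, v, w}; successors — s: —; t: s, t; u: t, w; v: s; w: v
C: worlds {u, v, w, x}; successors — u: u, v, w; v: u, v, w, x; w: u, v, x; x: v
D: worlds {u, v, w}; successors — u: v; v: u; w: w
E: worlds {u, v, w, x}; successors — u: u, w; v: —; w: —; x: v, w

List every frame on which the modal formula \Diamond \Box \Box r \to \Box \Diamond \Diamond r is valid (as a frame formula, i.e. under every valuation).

A, C, D

The schema corresponds to a generalized confluence (Geach) condition: \forall x \forall y \forall z ((xRy \wedge xRz) \to \exists w (y R^2 w \wedge z R^2 w)).
A: satisfies the condition.
B: fails — tRs, tRs but no w* with sR²w* and sR²w*.
C: satisfies the condition.
D: satisfies the condition.
E: fails — uRu, uRw but no t with uR²t and wR²t.
Valid on: A, C, D.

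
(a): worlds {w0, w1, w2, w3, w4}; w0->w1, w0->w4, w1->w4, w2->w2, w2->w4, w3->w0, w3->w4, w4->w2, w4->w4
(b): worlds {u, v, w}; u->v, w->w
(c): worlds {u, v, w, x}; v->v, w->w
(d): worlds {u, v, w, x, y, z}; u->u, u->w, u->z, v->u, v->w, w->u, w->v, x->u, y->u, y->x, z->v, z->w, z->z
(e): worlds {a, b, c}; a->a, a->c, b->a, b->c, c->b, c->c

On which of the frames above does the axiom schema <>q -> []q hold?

Frame correspondent (Sahlqvist): forall x forall y forall z (Rxy & Rxz -> y = z) — i.e. partial functionality.
(a): fails — w0 sees both w1 and w4.
(b): satisfies the condition.
(c): satisfies the condition.
(d): fails — u sees both u and w.
(e): fails — a sees both a and c.
Valid on: (b), (c).

(b), (c)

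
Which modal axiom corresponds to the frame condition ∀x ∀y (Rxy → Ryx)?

p → □◇p

A defining formula is p → □◇p (the B axiom).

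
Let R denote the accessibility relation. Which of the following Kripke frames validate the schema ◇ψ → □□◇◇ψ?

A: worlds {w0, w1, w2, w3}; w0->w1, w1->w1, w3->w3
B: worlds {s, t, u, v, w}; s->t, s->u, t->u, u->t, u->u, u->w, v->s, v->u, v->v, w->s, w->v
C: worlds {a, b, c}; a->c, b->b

A, C

Frame correspondent (Sahlqvist): ∀x ∀y ∀z ((xRy ∧ xR²z) → ∃w (y = w ∧ zR²w)) — i.e. a generalized confluence (Geach) condition.
A: ✓.
B: fails — uRw, uR²w but no w* with w=w* and wR²w*.
C: ✓.
Valid on: A, C.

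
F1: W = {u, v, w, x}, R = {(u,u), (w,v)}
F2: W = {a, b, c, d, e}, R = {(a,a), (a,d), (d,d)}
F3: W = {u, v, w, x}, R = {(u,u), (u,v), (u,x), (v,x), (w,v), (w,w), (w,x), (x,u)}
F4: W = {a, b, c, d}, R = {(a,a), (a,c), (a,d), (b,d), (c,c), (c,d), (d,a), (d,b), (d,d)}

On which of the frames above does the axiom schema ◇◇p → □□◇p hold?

F1

The schema corresponds to a generalized confluence (Geach) condition: ∀x ∀y ∀z ((xR²y ∧ xR²z) → ∃w (y = w ∧ zRw)).
F1: condition met.
F2: fails — aR²a, aR²d but no w with a=w and dRw.
F3: fails — uR²u, uR²v but no t with u=t and vRt.
F4: fails — aR²a, aR²b but no w with a=w and bRw.
Valid on: F1.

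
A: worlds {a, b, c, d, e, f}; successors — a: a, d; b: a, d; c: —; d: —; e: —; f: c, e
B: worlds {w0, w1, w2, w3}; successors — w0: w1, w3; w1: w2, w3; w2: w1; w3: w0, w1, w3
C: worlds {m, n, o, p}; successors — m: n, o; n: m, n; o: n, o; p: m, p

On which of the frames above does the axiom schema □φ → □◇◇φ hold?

B, C

The schema corresponds to a generalized confluence (Geach) condition: ∀x ∀z (xRz → ∃w (xRw ∧ zR²w)).
A: fails — aRd but no w with aRw and dR²w.
B: holds.
C: holds.
Valid on: B, C.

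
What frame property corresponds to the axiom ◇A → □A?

Suppose ◇A→□A is valid. Take Rxy, Rxz and set V(A)={y}. Then ◇A at x, so □A at x, so A at z, i.e. z=y.
The converse is a direct semantic check.
Frame condition: ∀x ∀y ∀z (Rxy ∧ Rxz → y = z).

Partial functionality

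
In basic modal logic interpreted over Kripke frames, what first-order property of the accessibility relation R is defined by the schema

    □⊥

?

□⊥ is valid iff no world has any successor (otherwise □⊥ fails at any world with one).

emptiness of R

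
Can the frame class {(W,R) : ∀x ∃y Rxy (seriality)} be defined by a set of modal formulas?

Yes — defined by □p → ◇p

This is a Sahlqvist condition; the D axiom □p → ◇p defines it.
Suppose □p→◇p is valid. At any x set V(p)=W. Then □p at x, so ◇p at x, so x has a successor.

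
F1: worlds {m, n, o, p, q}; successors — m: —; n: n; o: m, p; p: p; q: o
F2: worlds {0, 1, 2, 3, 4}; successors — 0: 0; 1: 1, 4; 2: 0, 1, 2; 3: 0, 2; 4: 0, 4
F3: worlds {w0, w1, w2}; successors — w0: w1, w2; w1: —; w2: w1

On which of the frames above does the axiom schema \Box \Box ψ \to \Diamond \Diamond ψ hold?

F2

The schema corresponds to a generalized confluence (Geach) condition: \forall x \exists w (x R^2 w \wedge x R^2 w).
F1: fails — at m but no w with mR²w and mR²w.
F2: satisfies the condition.
F3: fails — at w1 but no w with w1R²w and w1R²w.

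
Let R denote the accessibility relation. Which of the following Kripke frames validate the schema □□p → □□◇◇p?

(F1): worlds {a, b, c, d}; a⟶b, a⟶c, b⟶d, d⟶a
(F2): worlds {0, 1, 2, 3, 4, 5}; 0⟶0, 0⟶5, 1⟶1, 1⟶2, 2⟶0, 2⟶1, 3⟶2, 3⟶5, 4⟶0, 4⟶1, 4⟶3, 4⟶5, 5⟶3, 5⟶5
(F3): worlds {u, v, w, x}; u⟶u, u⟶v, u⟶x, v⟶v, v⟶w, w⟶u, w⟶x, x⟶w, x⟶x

The schema corresponds to a generalized confluence (Geach) condition: ∀x ∀z (xR²z → ∃w (xR²w ∧ zR²w)).
(F1): fails — aR²d but no w with aR²w and dR²w.
(F2): ✓.
(F3): ✓.
Valid on: (F2), (F3).

(F2), (F3)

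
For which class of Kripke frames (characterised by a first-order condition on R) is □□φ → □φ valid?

Suppose □□φ→□φ is valid. Take Rxy and set V(φ)={w : xR²w}. Then □□φ at x, so □φ at x, so φ at y, i.e. ∃z(Rxz∧Rzy).
Conversely, on a frame with density the schema holds at every world under every valuation.
Frame condition: ∀x ∀y (Rxy → ∃z (Rxz ∧ Rzy)).

density: ∀x ∀y (Rxy → ∃z (Rxz ∧ Rzy))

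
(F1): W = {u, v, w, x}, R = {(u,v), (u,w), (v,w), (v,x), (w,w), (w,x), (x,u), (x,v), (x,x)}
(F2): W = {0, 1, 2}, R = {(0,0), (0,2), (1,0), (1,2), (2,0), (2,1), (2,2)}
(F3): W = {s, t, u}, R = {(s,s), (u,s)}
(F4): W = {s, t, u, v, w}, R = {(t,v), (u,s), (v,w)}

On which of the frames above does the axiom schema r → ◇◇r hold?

This is the axiom for a generalized confluence (Geach) condition; its first-order frame correspondent is ∀x ∃w (x = w ∧ xR²w).
(F1): fails — at u but no t with u=t and uR²t.
(F2): ✓.
(F3): fails — at t but no w with t=w and tR²w.
(F4): fails — at s but no w* with s=w* and sR²w*.
Valid on: (F2).

(F2)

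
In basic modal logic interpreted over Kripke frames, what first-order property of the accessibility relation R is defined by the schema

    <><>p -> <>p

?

transitivity

This is frame-equivalent to □p → □□p (substitute ¬p for p and contrapose).
Suppose □p→□□p is valid. Take Rxy, Ryz and set V(p)={w : Rxw}. Then □p at x, so □□p at x, so □p at y, so p at z, i.e. Rxz.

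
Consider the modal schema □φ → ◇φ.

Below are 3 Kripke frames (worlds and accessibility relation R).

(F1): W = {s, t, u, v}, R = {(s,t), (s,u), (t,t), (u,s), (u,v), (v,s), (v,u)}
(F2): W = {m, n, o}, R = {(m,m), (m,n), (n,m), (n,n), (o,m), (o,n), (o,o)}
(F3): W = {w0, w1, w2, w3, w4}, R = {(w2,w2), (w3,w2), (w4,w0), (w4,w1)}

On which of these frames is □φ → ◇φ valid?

(F1), (F2)

This is the axiom for seriality; its first-order frame correspondent is ∀x ∃y Rxy.
(F1): ✓.
(F2): ✓.
(F3): fails — world w0 has no successor.
Valid on: (F1), (F2).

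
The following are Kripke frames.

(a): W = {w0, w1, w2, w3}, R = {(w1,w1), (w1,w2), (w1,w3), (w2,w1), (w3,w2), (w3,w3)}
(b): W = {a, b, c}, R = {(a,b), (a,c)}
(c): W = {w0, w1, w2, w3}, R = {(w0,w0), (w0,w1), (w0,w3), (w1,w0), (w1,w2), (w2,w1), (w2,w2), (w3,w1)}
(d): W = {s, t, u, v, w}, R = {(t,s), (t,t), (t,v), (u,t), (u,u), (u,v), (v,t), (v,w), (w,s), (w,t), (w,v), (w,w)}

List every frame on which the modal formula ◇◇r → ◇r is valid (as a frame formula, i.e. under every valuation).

This is the axiom for transitivity; its first-order frame correspondent is ∀x ∀y ∀z (Rxy ∧ Ryz → Rxz).
(a): fails — Rw3w2 and Rw2w1 but not Rw3w1.
(b): holds.
(c): fails — Rw1w2 and Rw2w1 but not Rw1w1.
(d): fails — Ruv and Rvw but not Ruw.
Valid on: (b).

(b)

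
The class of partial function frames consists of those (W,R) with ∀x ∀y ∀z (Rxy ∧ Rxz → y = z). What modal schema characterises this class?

◇s → □s

The condition is partial functionality. The CD schema ◇s → □s defines it.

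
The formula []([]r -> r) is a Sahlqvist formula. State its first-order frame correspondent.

Shift-reflexivity

This is the T□ axiom.
Its frame correspondent is shift-reflexivity — forall x forall y (Rxy -> Ryy).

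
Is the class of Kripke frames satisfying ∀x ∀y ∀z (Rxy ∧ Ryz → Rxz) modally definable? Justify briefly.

Yes: it is transitivity, defined by the 4 schema □q → □□q.
Suppose □q→□□q is valid. Take Rxy, Ryz and set V(q)={w : Rxw}. Then □q at x, so □□q at x, so □q at y, so q at z, i.e. Rxz.

Definable; □q → □□q defines it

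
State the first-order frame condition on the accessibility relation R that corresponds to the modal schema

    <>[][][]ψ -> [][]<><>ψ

This is a Sahlqvist (Geach-type) schema ◇^1□^3ψ → □^2◇^2ψ.
Minimal-valuation argument: fix x; take any y with xR^1y and any z with xR^2z. Set V(ψ) to the set of worlds R-reachable from y in exactly 3 steps. Then □^3ψ holds at y, so the antecedent holds at x; validity forces ◇^2ψ at z, giving a w with zR^2w and yR^3w.
First-order correspondent: forall x forall y forall z ((xRy & x R^2 z) -> exists w (y R^3 w & z R^2 w)).

forall x forall y forall z ((xRy & x R^2 z) -> exists w (y R^3 w & z R^2 w))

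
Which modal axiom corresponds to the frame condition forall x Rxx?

□p → p

A defining formula is □p → p (the T axiom).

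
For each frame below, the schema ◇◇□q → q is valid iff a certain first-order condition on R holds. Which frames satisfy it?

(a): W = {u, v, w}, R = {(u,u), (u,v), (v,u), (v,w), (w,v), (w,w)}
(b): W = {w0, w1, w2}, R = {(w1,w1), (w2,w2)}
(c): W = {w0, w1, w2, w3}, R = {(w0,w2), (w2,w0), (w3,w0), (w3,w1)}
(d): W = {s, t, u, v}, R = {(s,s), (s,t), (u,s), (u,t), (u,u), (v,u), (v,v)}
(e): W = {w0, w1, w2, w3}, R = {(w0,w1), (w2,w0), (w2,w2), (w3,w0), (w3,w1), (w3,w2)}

This is the axiom for a generalized confluence (Geach) condition; its first-order frame correspondent is ∀x ∀y (xR²y → ∃w (yRw ∧ x = w)).
(a): fails — uR²w but no t with wRt and u=t.
(b): satisfies the condition.
(c): fails — w0R²w0 but no w with w0Rw and w0=w.
(d): fails — sR²t but no w with tRw and s=w.
(e): fails — w2R²w0 but no w with w0Rw and w2=w.
Valid on: (b).

(b)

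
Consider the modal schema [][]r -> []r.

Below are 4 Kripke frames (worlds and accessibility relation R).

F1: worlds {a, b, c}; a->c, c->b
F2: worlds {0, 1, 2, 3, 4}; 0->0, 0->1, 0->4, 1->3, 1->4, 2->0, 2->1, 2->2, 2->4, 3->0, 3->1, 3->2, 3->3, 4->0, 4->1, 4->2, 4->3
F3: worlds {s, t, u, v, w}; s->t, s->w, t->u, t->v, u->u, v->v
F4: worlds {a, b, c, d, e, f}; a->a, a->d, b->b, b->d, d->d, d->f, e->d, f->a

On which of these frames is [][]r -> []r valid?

F4

Frame correspondent (Sahlqvist): forall x forall y (Rxy -> exists z (Rxz & Rzy)) — i.e. density.
F1: fails — Rac but no z with Raz and Rzc.
F2: fails — R14 but no z with R1z and Rz4.
F3: fails — Rsw but no z with Rsz and Rzw.
F4: condition met.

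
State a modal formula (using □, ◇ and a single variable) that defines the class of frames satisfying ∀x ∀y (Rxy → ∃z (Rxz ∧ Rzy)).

A defining formula is □□p → □p (the C4 axiom).
Suppose □□p→□p is valid. Take Rxy and set V(p)={w : xR²w}. Then □□p at x, so □p at x, so p at y, i.e. ∃z(Rxz∧Rzy).

□□p → □p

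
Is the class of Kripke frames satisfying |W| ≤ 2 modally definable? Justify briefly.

Modal frame validity is preserved under disjoint unions.
Any modal formula valid on each of 3 disjoint one-world frames is valid on their disjoint union (validity is preserved under disjoint unions). Each one-world frame has |W|=1≤2, but the union has |W|=3.
So the class is not modally definable.

No — not modally definable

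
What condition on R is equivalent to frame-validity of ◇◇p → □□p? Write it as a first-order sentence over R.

This is a Sahlqvist (Geach-type) schema ◇^2□^0p → □^2◇^0p.
First-order correspondent: ∀x ∀y ∀z ((xR²y ∧ xR²z) → ∃w (y = w ∧ z = w)).

∀x ∀y ∀z ((xR²y ∧ xR²z) → ∃w (y = w ∧ z = w))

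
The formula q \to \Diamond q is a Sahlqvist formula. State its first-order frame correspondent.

Reflexivity

This is frame-equivalent to □q → q (substitute ¬q for q and contrapose).
Suppose □q→q is valid. At any x set V(q)={w : Rxw}. Then □q holds at x, so q holds at x, i.e. Rxx.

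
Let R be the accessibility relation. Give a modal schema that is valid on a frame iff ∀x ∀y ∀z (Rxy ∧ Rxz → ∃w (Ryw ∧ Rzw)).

This is convergence; the standard corresponding axiom is .2: ◇□q → □◇q.
Suppose ◇□q→□◇q is valid. Take Rxy, Rxz and set V(q)={w : Ryw}. Then □q at y so ◇□q at x, so □◇q at x, so ◇q at z, giving w with Rzw and Ryw.

◇□q → □◇q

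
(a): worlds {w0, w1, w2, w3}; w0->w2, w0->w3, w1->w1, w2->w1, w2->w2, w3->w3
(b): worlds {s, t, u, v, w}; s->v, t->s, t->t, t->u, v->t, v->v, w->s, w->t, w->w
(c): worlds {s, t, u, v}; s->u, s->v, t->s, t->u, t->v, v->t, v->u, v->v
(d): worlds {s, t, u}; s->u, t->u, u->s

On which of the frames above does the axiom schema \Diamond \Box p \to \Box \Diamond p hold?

(d)

This is the axiom for convergence; its first-order frame correspondent is \forall x \forall y \forall z (Rxy \wedge Rxz \to \exists w (Ryw \wedge Rzw)).
(a): fails — Rw0w2 and Rw0w3 but w2 and w3 have no common successor.
(b): fails — Rts and Rtt but s and t have no common successor.
(c): fails — Rsv and Rsu but v and u have no common successor.
(d): condition met.
Valid on: (d).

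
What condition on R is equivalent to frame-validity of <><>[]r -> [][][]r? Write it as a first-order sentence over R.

This is a Sahlqvist (Geach-type) schema ◇^2□^1r → □^3◇^0r.
Minimal-valuation argument: fix x; take any y with xR^2y and any z with xR^3z. Set V(r) to the set of worlds R-reachable from y in exactly 1 step. Then □^1r holds at y, so the antecedent holds at x; validity forces ◇^0r at z, giving a w with zR^0w and yR^1w.
First-order correspondent: forall x forall y forall z ((x R^2 y & x R^3 z) -> exists w (yRw & z = w)).

forall x forall y forall z ((x R^2 y & x R^3 z) -> exists w (yRw & z = w))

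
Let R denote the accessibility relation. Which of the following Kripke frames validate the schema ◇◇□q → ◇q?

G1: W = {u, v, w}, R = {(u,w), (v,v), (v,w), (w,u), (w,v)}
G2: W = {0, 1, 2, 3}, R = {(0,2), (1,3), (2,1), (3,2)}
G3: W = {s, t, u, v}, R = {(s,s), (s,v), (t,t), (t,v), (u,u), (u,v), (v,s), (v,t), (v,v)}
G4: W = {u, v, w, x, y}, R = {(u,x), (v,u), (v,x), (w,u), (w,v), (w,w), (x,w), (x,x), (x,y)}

This is the axiom for a generalized confluence (Geach) condition; its first-order frame correspondent is ∀x ∀y (xR²y → ∃w (yRw ∧ xRw)).
G1: satisfies the condition.
G2: fails — 0R²1 but no w with 1Rw and 0Rw.
G3: satisfies the condition.
G4: fails — uR²w but no t with wRt and uRt.
Valid on: G1, G3.

G1, G3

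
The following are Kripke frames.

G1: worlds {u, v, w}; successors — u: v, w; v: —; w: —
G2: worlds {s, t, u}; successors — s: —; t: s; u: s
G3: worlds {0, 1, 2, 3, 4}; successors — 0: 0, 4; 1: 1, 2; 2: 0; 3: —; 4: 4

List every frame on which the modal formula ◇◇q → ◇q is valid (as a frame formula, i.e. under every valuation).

This is the axiom for transitivity; its first-order frame correspondent is ∀x ∀y ∀z (Rxy ∧ Ryz → Rxz).
G1: holds.
G2: holds.
G3: fails — R12 and R20 but not R10.

G1, G2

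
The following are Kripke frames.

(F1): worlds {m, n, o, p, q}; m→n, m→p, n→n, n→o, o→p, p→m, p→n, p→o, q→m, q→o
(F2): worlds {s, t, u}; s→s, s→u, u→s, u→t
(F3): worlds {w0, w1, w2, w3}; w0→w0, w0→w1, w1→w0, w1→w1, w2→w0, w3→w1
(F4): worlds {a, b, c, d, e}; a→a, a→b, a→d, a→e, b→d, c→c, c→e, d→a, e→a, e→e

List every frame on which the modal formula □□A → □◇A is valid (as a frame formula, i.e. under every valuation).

This is the axiom for a generalized confluence (Geach) condition; its first-order frame correspondent is ∀x ∀z (xRz → ∃w (xR²w ∧ zRw)).
(F1): satisfies the condition.
(F2): fails — uRt but no w with uR²w and tRw.
(F3): satisfies the condition.
(F4): satisfies the condition.
Valid on: (F1), (F3), (F4).

(F1), (F3), (F4)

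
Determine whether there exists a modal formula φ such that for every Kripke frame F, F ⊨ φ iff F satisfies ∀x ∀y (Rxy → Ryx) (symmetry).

Definable; q → □◇q defines it

Yes: it is symmetry, defined by the B schema q → □◇q.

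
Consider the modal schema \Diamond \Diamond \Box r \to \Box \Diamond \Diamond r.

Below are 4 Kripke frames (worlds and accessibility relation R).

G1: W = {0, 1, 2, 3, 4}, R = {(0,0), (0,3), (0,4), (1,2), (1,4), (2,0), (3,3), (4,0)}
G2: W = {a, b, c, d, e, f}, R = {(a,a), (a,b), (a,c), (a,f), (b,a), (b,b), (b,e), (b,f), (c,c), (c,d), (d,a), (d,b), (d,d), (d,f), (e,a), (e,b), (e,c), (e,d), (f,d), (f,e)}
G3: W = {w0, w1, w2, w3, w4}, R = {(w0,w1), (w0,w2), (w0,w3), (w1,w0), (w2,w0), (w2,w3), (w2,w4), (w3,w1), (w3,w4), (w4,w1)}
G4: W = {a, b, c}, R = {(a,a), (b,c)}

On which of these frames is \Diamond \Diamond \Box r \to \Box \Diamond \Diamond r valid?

Frame correspondent (Sahlqvist): \forall x \forall y \forall z ((x R^2 y \wedge xRz) \to \exists w (yRw \wedge z R^2 w)) — i.e. a generalized confluence (Geach) condition.
G1: fails — 0R²4, 0R3 but no w with 4Rw and 3R²w.
G2: satisfies the condition.
G3: fails — w0R²w1, w0Rw1 but no w with w1Rw and w1R²w.
G4: satisfies the condition.
Valid on: G2, G4.

G2, G4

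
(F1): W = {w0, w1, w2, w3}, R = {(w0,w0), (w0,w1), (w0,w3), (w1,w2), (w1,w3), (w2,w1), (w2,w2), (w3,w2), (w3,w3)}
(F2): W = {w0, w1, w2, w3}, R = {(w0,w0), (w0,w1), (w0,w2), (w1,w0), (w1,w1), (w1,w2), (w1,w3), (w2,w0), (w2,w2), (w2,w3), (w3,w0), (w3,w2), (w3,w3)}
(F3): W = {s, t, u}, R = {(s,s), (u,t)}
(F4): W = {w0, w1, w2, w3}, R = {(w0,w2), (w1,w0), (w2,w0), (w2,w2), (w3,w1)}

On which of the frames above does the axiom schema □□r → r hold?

This is the axiom for a generalized confluence (Geach) condition; its first-order frame correspondent is ∀x ∃w (xR²w ∧ x = w).
(F1): holds.
(F2): holds.
(F3): fails — at t but no w with tR²w and t=w.
(F4): fails — at w1 but no w with w1R²w and w1=w.

(F1), (F2)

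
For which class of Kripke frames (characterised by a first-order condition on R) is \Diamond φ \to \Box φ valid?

partial functionality

Suppose ◇φ→□φ is valid. Take Rxy, Rxz and set V(φ)={y}. Then ◇φ at x, so □φ at x, so φ at z, i.e. z=y.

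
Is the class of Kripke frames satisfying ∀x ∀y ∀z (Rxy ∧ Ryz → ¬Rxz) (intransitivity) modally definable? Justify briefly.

Not modally definable

Any modally definable frame class is closed under surjective bounded morphisms.
The 7-cycle (worlds w0,w1,w2,w3,w4,w5,w6 with w0→w1→w2→w3→w4→w5→w6→w0) is intransitive. Mapping every world to a single reflexive point • is a surjective bounded morphism; the reflexive point is not intransitive (R••∧R•• but R••).
Hence intransitivity is not modally definable.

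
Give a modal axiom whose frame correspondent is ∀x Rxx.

□q → q

This is reflexivity; the standard corresponding axiom is T: □q → q.
Suppose □q→q is valid. At any x set V(q)={w : Rxw}. Then □q holds at x, so q holds at x, i.e. Rxx.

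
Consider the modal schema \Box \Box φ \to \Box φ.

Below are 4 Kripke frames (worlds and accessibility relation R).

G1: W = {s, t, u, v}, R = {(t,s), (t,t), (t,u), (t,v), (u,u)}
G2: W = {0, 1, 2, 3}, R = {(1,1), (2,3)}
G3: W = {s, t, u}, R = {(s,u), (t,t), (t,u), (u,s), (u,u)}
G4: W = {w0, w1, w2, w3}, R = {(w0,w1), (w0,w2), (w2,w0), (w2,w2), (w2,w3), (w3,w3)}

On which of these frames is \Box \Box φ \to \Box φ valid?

G1, G3

Frame correspondent (Sahlqvist): \forall x \forall y (Rxy \to \exists z (Rxz \wedge Rzy)) — i.e. density.
G1: condition met.
G2: fails — R23 but no z with R2z and Rz3.
G3: condition met.
G4: fails — Rw0w1 but no z with Rw0z and Rzw1.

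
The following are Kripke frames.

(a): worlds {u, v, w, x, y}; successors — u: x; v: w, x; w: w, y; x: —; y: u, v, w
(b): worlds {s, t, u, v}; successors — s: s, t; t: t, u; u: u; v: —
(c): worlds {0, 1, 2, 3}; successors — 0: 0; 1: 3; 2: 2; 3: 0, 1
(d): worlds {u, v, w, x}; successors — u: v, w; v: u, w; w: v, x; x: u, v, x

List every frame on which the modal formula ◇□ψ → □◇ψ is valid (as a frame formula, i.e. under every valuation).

The schema corresponds to convergence: ∀x ∀y ∀z (Rxy ∧ Rxz → ∃w (Ryw ∧ Rzw)).
(a): fails — Rux and Rux but x and x have no common successor.
(b): condition met.
(c): fails — R31 and R30 but 1 and 0 have no common successor.
(d): fails — Ruv and Ruw but v and w have no common successor.

(b)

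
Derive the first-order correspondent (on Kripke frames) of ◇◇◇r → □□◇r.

This is a Sahlqvist (Geach-type) schema ◇^3□^0r → □^2◇^1r.
Minimal-valuation argument: fix x; take any y with xR^3y and any z with xR^2z. Set V(r) to the set of worlds R-reachable from y in exactly 0 steps. Then □^0r holds at y, so the antecedent holds at x; validity forces ◇^1r at z, giving a w with zR^1w and yR^0w.
First-order correspondent: ∀x ∀y ∀z ((xR³y ∧ xR²z) → ∃w (y = w ∧ zRw)).

∀x ∀y ∀z ((xR³y ∧ xR²z) → ∃w (y = w ∧ zRw))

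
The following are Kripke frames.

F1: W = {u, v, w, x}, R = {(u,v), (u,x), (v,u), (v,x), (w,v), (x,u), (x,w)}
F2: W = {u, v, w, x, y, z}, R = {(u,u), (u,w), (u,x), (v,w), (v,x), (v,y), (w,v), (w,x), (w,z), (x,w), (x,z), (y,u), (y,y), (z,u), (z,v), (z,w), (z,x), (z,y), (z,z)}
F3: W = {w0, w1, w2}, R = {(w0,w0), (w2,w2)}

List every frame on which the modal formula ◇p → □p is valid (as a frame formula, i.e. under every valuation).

F3

This is the axiom for partial functionality; its first-order frame correspondent is ∀x ∀y ∀z (Rxy ∧ Rxz → y = z).
F1: fails — u sees both v and x.
F2: fails — u sees both u and w.
F3: ✓.
Valid on: F3.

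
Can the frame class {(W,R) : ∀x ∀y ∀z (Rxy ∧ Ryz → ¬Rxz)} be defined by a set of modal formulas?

Not definable by any modal formula

If a class were modally definable it would be closed under surjective bounded morphisms (Goldblatt–Thomason).
The 7-cycle (worlds s,t,u,v,w,x,y with s→t→u→v→w→x→y→s) is intransitive. Mapping every world to a single reflexive point • is a surjective bounded morphism; the reflexive point is not intransitive (R••∧R•• but R••).
So the class is not modally definable.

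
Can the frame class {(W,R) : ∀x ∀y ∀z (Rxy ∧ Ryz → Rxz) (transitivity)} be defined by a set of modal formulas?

Yes, by □r → □□r

The condition is transitivity. A defining modal formula is □r → □□r.
Suppose □r→□□r is valid. Take Rxy, Ryz and set V(r)={w : Rxw}. Then □r at x, so □□r at x, so □r at y, so r at z, i.e. Rxz.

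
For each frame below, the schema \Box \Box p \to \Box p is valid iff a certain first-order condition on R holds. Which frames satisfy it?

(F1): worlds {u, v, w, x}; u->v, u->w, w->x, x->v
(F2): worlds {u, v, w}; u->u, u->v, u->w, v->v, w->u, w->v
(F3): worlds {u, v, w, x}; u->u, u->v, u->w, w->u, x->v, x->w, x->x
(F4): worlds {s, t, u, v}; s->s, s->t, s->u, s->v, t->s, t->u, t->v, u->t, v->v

(F2), (F3)

The schema corresponds to density: \forall x \forall y (Rxy \to \exists z (Rxz \wedge Rzy)).
(F1): fails — Ruv but no z with Ruz and Rzv.
(F2): ✓.
(F3): ✓.
(F4): fails — Rut but no z with Ruz and Rzt.
Valid on: (F2), (F3).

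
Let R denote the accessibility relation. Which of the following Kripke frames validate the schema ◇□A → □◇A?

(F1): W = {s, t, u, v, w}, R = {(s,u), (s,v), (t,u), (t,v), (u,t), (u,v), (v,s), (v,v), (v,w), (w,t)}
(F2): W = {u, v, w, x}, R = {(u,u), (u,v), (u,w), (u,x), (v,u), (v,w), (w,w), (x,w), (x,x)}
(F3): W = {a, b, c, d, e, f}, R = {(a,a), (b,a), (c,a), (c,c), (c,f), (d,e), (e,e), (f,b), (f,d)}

(F2)

The schema corresponds to convergence: ∀x ∀y ∀z (Rxy ∧ Rxz → ∃w (Ryw ∧ Rzw)).
(F1): fails — Rvv and Rvw but v and w have no common successor.
(F2): ✓.
(F3): fails — Rcc and Rcf but c and f have no common successor.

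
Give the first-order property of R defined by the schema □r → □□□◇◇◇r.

∀x ∀z (xR³z → ∃w (xRw ∧ zR³w))

This is a Sahlqvist (Geach-type) schema ◇^0□^1r → □^3◇^3r.
Minimal-valuation argument: fix x; take any y with xR^0y and any z with xR^3z. Set V(r) to the set of worlds R-reachable from y in exactly 1 step. Then □^1r holds at y, so the antecedent holds at x; validity forces ◇^3r at z, giving a w with zR^3w and yR^1w.
First-order correspondent: ∀x ∀z (xR³z → ∃w (xRw ∧ zR³w)).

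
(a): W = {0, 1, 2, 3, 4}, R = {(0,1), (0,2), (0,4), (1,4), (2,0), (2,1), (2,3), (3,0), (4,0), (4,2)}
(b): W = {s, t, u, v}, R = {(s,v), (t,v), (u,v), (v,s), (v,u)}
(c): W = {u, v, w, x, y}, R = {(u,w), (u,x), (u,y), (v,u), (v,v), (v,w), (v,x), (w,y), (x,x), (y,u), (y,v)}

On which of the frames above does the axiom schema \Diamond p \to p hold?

The schema corresponds to a generalized confluence (Geach) condition: \forall x \forall y (xRy \to \exists w (y = w \wedge x = w)).
(a): fails — 0R1 but 1 ≠ 0.
(b): fails — sRv but v ≠ s.
(c): fails — uRw but w ≠ u.

none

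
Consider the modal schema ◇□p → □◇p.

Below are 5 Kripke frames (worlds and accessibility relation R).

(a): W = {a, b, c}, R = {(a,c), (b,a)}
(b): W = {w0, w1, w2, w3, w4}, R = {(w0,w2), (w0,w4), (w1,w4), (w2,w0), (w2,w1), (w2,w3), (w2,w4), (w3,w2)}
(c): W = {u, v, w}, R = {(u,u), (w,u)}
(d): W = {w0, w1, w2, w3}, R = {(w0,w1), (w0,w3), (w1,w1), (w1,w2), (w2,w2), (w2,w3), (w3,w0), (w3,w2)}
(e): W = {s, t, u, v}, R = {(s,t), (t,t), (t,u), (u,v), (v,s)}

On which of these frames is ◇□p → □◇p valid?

The schema corresponds to convergence: ∀x ∀y ∀z (Rxy ∧ Rxz → ∃w (Ryw ∧ Rzw)).
(a): fails — Rac and Rac but c and c have no common successor.
(b): fails — Rw0w4 and Rw0w4 but w4 and w4 have no common successor.
(c): condition met.
(d): condition met.
(e): fails — Rtt and Rtu but t and u have no common successor.
Valid on: (c), (d).

(c), (d)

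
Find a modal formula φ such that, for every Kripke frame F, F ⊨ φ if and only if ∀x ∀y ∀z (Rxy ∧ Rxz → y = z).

A defining formula is ◇s → □s (the CD axiom).
Suppose ◇s→□s is valid. Take Rxy, Rxz and set V(s)={y}. Then ◇s at x, so □s at x, so s at z, i.e. z=y.

◇s → □s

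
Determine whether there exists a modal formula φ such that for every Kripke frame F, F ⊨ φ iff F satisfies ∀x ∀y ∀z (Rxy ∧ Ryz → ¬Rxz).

Any modally definable frame class is closed under surjective bounded morphisms.
The 3-cycle (worlds 0,1,2 with 0→1→2→0) is intransitive. Mapping every world to a single reflexive point • is a surjective bounded morphism; the reflexive point is not intransitive (R••∧R•• but R••).
So the class is not modally definable.

No — not modally definable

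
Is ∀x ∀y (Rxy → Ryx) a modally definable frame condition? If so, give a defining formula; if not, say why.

Definable; r → □◇r defines it

This is a Sahlqvist condition; the B axiom r → □◇r defines it.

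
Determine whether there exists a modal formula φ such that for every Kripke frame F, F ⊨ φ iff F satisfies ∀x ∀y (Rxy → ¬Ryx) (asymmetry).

If a class were modally definable it would be closed under surjective bounded morphisms (Goldblatt–Thomason).
The 3-cycle (worlds 0,1,2 with 0→1→2→0) is asymmetric. Mapping every world to a single reflexive point • is a surjective bounded morphism, and the reflexive point is not asymmetric (R•• but asymmetry requires ¬R••).
So the class is not modally definable.

Not definable by any modal formula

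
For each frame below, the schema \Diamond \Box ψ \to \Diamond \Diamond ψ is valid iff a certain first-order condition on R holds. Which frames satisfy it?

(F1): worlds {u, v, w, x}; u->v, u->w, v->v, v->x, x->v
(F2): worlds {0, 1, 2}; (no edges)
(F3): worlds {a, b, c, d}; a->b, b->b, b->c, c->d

This is the axiom for a generalized confluence (Geach) condition; its first-order frame correspondent is \forall x \forall y (xRy \to \exists w (yRw \wedge x R^2 w)).
(F1): fails — uRw but no t with wRt and uR²t.
(F2): condition met.
(F3): fails — cRd but no w with dRw and cR²w.
Valid on: (F2).

(F2)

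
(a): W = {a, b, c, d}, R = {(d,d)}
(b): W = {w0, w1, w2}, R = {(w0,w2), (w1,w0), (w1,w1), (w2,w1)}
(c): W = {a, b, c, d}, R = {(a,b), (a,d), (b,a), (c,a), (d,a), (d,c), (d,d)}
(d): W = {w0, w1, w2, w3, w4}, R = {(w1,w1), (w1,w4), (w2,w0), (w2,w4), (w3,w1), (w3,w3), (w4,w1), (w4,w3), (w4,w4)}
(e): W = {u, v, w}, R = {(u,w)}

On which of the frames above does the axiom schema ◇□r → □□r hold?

(a), (e)

The schema corresponds to a generalized confluence (Geach) condition: ∀x ∀y ∀z ((xRy ∧ xR²z) → ∃w (yRw ∧ z = w)).
(a): satisfies the condition.
(b): fails — w1Rw0, w1R²w0 but no w with w0Rw and w0=w.
(c): fails — aRb, aR²c but no w with bRw and c=w.
(d): fails — w1Rw1, w1R²w3 but no w with w1Rw and w3=w.
(e): satisfies the condition.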